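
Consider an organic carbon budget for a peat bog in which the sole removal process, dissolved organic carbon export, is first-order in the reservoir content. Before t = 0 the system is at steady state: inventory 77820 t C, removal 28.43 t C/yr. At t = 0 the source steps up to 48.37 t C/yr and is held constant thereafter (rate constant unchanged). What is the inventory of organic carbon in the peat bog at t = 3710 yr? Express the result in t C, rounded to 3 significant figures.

τ = M₀/F₀ = 77820/28.43 = 2737 yr; rate constant k = 1/τ.
New steady state M_∞ = F₁/k = F₁·τ = 48.37 × 2737 = 132400 t C.
M(t) = M_∞ + (M₀ − M_∞)·e^(−t/τ); t/τ = 3710/2737 = 1.355, so e^(−t/τ) = 0.2579.
M(t) = 132400 − 54580 × 0.2579 = 118330 t C.

118000 t C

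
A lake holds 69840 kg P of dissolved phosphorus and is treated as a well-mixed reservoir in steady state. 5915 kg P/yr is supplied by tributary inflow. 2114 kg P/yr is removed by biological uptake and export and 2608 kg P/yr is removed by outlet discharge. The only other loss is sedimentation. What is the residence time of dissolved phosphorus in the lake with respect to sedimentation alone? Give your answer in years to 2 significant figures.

At steady state ΣF_in = ΣF_out.
ΣF_in = 5915.0 kg P/yr.
Sedimentation flux = ΣF_in − (2114 + 2608) = 5915.0 − 4722 = 1193 kg P/yr.
τ = M / F = 69840 / 1193 = 58.54 yr.

59 yr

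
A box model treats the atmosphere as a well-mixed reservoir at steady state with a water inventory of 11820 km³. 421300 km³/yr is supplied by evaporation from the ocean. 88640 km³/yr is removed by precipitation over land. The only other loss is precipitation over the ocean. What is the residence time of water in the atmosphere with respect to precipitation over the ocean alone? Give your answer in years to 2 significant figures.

0.036 yr

At steady state ΣF_in = ΣF_out.
ΣF_in = 421300 km³/yr.
Precipitation over the ocean flux = ΣF_in − (88640) = 421300 − 88640 = 332700 km³/yr.
τ = M / F = 11820 / 332700 = 0.03553 yr.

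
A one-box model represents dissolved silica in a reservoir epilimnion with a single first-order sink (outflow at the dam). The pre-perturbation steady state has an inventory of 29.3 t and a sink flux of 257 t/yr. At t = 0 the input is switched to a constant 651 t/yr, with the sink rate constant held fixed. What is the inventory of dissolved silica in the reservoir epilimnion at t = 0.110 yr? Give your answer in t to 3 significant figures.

τ = M₀/F₀ = 29.3/257 = 0.1140 yr; rate constant k = 1/τ.
New steady state M_∞ = F₁/k = F₁·τ = 651 × 0.1140 = 74.219 t.
M(t) = M_∞ + (M₀ − M_∞)·e^(−t/τ); t/τ = 0.110/0.1140 = 0.9648, so e^(−t/τ) = 0.3810.
M(t) = 74.219 − 44.92 × 0.3810 = 57.103 t.

57.1 t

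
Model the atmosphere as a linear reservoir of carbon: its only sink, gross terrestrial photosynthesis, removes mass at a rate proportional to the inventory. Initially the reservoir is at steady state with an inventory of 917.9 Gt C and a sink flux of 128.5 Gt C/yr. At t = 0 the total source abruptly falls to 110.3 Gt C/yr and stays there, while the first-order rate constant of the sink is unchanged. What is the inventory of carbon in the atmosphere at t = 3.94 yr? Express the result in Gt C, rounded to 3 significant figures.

τ = M₀/F₀ = 917.9/128.5 = 7.143 yr; rate constant k = 1/τ.
New steady state M_∞ = F₁/k = F₁·τ = 110.3 × 7.143 = 787.89 Gt C.
M(t) = M_∞ + (M₀ − M_∞)·e^(−t/τ); t/τ = 3.94/7.143 = 0.5516, so e^(−t/τ) = 0.5760.
M(t) = 787.89 + 130.0 × 0.5760 = 862.78 Gt C.

863 Gt C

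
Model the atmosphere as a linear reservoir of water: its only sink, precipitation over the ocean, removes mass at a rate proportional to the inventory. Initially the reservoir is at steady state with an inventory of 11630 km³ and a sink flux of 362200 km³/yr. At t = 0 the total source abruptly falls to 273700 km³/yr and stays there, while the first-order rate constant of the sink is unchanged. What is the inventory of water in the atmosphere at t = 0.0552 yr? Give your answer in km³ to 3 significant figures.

9300 km³

Residence time τ = M₀/F₀ = 0.03211 yr. The eventual steady state is M_∞ = M₀·(F₁/F₀) = 11630 × 273700/362200 = 8788.3 km³.
The anomaly ΔM(t) = M(t) − M_∞ decays as ΔM₀·e^(−t/τ) with ΔM₀ = 11630 − 8788.3 = 2842 km³.
At t = 0.0552 yr, e^(−t/τ) = e^(−1.719) = 0.1792, so ΔM = 509.3 km³ and M = 8788.3 + 509.3 = 9297.6 km³.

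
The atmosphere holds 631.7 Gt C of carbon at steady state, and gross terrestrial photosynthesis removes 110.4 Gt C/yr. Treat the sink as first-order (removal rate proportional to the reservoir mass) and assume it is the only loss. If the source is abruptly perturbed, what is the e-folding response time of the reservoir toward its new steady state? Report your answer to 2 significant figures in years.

5.7 yr

For a linear reservoir the response time equals the residence time τ = M/F.
τ = 631.7 / 110.4 = 5.722 yr.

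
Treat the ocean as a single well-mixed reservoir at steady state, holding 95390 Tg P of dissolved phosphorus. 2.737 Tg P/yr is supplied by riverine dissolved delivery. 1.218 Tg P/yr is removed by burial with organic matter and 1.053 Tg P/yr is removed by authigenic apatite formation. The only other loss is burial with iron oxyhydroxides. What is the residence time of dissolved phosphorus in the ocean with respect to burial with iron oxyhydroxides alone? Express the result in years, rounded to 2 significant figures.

200000 yr

At steady state ΣF_in = ΣF_out.
ΣF_in = 2.7370 Tg P/yr.
Burial with iron oxyhydroxides flux = ΣF_in − (1.218 + 1.053) = 2.7370 − 2.271 = 0.4660 Tg P/yr.
τ = M / F = 95390 / 0.4660 = 204700 yr.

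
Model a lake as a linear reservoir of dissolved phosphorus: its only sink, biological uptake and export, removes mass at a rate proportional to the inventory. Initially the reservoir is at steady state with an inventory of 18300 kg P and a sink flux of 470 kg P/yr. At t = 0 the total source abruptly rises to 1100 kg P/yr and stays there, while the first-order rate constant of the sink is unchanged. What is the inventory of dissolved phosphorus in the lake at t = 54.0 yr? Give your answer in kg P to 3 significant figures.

36700 kg P

The sink rate constant is k = F₀/M₀ = 470/18300 = 0.02568 yr⁻¹.
Solving dM/dt = F₁ − kM with M(0) = M₀ gives M(t) = F₁/k + (M₀ − F₁/k)·e^(−kt).
F₁/k = 1100/0.02568 = 42830 kg P; kt = 0.02568 × 54.0 = 1.387, e^(−kt) = 0.2499.
M(54.0) = 42830 + (18300 − 42830) × 0.2499 = 42830 − 6129 = 36701 kg P.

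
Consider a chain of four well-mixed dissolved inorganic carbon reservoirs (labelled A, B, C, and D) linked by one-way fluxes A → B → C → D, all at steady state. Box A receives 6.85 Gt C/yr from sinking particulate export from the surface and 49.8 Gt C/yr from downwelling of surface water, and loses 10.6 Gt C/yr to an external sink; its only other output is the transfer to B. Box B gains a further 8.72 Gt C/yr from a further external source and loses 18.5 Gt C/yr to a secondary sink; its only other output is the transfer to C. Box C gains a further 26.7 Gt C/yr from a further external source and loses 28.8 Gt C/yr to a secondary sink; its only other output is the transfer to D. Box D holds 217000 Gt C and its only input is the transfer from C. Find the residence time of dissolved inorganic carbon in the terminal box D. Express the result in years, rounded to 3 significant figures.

6350 yr

Box A: F(A→B) = (6.85 + 49.8) − 10.6 = 46.050 Gt C/yr.
Box B: F(B→C) = (46.050 + 8.72) − 18.5 = 36.270 Gt C/yr.
Box C: F(C→D) = (36.270 + 26.7) − 28.8 = 34.170 Gt C/yr.
Box D throughput = its input = 34.170 Gt C/yr; τ = 217000 / 34.170 = 6351 yr.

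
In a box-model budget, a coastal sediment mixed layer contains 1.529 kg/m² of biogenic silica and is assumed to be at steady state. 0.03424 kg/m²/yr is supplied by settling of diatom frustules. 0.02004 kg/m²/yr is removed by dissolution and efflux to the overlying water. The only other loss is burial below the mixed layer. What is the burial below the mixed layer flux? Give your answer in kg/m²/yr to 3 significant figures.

0.0142 kg/m²/yr

At steady state ΣF_in = ΣF_out.
ΣF_in = 0.034240 kg/m²/yr.
Burial below the mixed layer flux = ΣF_in − (0.02004) = 0.034240 − 0.02004 = 0.01420 kg/m²/yr.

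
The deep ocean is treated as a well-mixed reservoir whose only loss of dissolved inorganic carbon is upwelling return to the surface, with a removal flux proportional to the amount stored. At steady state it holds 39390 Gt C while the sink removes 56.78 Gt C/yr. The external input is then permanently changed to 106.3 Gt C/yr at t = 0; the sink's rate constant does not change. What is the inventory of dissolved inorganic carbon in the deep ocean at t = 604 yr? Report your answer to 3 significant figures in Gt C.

Residence time τ = M₀/F₀ = 693.7 yr. The eventual steady state is M_∞ = M₀·(F₁/F₀) = 39390 × 106.3/56.78 = 73744 Gt C.
The anomaly ΔM(t) = M(t) − M_∞ decays as ΔM₀·e^(−t/τ) with ΔM₀ = 39390 − 73744 = −34350 Gt C.
At t = 604 yr, e^(−t/τ) = e^(−0.8707) = 0.4187, so ΔM = −14380 Gt C and M = 73744 − 14380 = 59360 Gt C.

59400 Gt C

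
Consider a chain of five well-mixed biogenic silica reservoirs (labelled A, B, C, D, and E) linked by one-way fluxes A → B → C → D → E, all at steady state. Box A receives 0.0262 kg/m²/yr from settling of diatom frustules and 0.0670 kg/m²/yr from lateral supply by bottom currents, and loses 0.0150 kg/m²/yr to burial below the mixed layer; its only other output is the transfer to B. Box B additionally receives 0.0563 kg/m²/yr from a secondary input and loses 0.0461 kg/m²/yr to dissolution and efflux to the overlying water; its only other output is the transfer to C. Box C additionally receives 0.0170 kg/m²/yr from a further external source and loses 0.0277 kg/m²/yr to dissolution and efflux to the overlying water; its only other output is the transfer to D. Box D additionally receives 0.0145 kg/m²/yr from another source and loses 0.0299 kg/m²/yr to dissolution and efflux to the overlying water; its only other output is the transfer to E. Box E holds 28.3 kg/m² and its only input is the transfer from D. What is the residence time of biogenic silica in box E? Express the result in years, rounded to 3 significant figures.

Box A: F(A→B) = (0.0262 + 0.0670) − 0.0150 = 0.078200 kg/m²/yr.
Box B: F(B→C) = (0.078200 + 0.0563) − 0.0461 = 0.088400 kg/m²/yr.
Box C: F(C→D) = (0.088400 + 0.0170) − 0.0277 = 0.077700 kg/m²/yr.
Box D: F(D→E) = (0.077700 + 0.0145) − 0.0299 = 0.062300 kg/m²/yr.
Box E throughput = its input = 0.062300 kg/m²/yr; τ = 28.3 / 0.062300 = 454.3 yr.

454 yr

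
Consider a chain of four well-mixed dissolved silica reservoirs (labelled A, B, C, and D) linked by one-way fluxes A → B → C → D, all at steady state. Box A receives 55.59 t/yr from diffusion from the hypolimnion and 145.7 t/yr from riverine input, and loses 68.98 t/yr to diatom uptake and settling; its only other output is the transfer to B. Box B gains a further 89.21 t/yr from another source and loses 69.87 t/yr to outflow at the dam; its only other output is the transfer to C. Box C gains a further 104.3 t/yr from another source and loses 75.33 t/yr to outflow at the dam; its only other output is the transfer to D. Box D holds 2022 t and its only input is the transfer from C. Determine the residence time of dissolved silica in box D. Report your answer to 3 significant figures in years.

11.2 yr

Box A: F(A→B) = (55.59 + 145.7) − 68.98 = 132.31 t/yr.
Box B: F(B→C) = (132.31 + 89.21) − 69.87 = 151.65 t/yr.
Box C: F(C→D) = (151.65 + 104.3) − 75.33 = 180.62 t/yr.
Box D throughput = its input = 180.62 t/yr; τ = 2022 / 180.62 = 11.19 yr.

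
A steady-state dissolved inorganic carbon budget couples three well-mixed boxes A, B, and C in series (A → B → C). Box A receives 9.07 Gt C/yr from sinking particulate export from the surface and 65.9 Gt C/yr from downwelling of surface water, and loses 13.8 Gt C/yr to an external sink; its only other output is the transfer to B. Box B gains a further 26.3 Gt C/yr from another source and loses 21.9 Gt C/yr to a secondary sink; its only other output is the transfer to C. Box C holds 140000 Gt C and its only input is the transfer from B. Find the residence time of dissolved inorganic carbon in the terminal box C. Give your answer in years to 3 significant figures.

Box A: F(A→B) = (9.07 + 65.9) − 13.8 = 61.170 Gt C/yr.
Box B: F(B→C) = (61.170 + 26.3) − 21.9 = 65.570 Gt C/yr.
Box C throughput = its input = 65.570 Gt C/yr; τ = 140000 / 65.570 = 2135 yr.

2140 yr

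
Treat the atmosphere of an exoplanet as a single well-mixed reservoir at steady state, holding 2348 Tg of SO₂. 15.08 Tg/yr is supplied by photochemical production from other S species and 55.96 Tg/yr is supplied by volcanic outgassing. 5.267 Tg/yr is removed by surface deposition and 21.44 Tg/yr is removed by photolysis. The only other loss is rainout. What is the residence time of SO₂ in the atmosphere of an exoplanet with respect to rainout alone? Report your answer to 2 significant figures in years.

53 yr

At steady state ΣF_in = ΣF_out.
ΣF_in = 15.08 + 55.96 = 71.040 Tg/yr.
Rainout flux = ΣF_in − (5.267 + 21.44) = 71.040 − 26.71 = 44.33 Tg/yr.
τ = M / F = 2348 / 44.33 = 52.96 yr.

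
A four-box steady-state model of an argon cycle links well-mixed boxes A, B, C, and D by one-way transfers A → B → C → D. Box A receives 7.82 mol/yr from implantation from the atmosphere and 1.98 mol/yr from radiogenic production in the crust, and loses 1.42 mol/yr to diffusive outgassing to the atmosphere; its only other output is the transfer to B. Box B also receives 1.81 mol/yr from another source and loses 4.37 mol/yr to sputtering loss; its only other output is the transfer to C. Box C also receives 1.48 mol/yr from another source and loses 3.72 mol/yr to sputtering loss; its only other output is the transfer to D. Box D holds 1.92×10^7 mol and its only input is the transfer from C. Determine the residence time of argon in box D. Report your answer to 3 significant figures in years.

Box A: F(A→B) = (7.82 + 1.98) − 1.42 = 8.3800 mol/yr.
Box B: F(B→C) = (8.3800 + 1.81) − 4.37 = 5.8200 mol/yr.
Box C: F(C→D) = (5.8200 + 1.48) − 3.72 = 3.5800 mol/yr.
Box D throughput = its input = 3.5800 mol/yr; τ = 1.92×10^7 / 3.5800 = 5.363×10^6 yr.

5.36×10^6 yr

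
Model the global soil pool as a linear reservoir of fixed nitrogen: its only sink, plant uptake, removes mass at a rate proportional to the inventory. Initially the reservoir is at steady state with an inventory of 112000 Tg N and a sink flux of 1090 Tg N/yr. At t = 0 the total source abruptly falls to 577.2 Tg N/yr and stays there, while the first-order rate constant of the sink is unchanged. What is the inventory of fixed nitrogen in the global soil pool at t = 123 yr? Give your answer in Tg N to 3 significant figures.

τ = M₀/F₀ = 112000/1090 = 102.8 yr; rate constant k = 1/τ.
New steady state M_∞ = F₁/k = F₁·τ = 577.2 × 102.8 = 59309 Tg N.
M(t) = M_∞ + (M₀ − M_∞)·e^(−t/τ); t/τ = 123/102.8 = 1.197, so e^(−t/τ) = 0.3021.
M(t) = 59309 + 52690 × 0.3021 = 75226 Tg N.

75200 Tg N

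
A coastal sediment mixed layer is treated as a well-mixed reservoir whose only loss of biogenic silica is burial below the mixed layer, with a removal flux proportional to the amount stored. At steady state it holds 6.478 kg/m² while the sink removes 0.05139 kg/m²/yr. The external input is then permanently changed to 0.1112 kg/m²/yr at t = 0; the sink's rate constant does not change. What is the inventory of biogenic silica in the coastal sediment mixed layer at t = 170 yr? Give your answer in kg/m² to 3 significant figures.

The sink rate constant is k = F₀/M₀ = 0.05139/6.478 = 0.007933 yr⁻¹.
Solving dM/dt = F₁ − kM with M(0) = M₀ gives M(t) = F₁/k + (M₀ − F₁/k)·e^(−kt).
F₁/k = 0.1112/0.007933 = 14.017 kg/m²; kt = 0.007933 × 170 = 1.349, e^(−kt) = 0.2596.
M(170) = 14.017 + (6.478 − 14.017) × 0.2596 = 14.017 − 1.957 = 12.060 kg/m².

12.1 kg/m²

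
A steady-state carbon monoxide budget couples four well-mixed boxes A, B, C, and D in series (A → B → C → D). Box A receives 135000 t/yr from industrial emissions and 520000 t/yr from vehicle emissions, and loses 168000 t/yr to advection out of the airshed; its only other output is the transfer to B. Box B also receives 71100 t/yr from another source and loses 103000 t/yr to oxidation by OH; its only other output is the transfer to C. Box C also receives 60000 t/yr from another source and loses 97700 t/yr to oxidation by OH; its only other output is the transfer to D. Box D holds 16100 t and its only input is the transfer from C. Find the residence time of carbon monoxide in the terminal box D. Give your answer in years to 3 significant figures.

0.0386 yr

Box A: F(A→B) = (135000 + 520000) − 168000 = 487000 t/yr.
Box B: F(B→C) = (487000 + 71100) − 103000 = 455100 t/yr.
Box C: F(C→D) = (455100 + 60000) − 97700 = 417400 t/yr.
Box D throughput = its input = 417400 t/yr; τ = 16100 / 417400 = 0.03857 yr.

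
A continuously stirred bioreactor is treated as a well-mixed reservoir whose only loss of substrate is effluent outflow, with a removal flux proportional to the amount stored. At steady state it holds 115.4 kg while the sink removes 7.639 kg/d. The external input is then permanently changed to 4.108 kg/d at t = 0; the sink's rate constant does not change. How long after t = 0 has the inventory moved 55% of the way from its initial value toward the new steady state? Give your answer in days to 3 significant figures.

12.1 d

τ = M₀/F₀ = 115.4/7.639 = 15.11 d.
The remaining gap fraction is e^(−t/τ); 55% covered ⇒ e^(−t/τ) = 0.450.
t = −τ ln(0.450) = 15.11 × 0.7985 = 12.06 d.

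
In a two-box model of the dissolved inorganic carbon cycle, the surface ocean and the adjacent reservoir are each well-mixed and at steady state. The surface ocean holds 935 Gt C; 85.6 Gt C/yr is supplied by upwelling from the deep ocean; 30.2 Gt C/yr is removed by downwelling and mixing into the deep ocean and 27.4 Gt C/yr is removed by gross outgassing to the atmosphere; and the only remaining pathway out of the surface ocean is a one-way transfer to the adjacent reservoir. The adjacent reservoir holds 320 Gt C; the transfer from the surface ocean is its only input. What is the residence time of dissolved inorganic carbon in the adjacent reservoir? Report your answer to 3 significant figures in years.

11.4 yr

Balance the surface ocean: ΣF_in = 85.600 Gt C/yr.
Transfer to the adjacent reservoir = ΣF_in − (30.2 + 27.4) = 28.000 Gt C/yr.
At steady state the output of the adjacent reservoir equals its input, 28.000 Gt C/yr.
τ = M / F = 320 / 28.000 = 11.43 yr.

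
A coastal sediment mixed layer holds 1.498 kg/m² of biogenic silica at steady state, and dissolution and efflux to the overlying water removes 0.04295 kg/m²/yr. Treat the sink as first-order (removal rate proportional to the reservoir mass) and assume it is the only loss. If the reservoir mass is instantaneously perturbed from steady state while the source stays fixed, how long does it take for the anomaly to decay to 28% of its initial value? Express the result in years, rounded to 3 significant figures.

44.4 yr

For a linear reservoir the anomaly decays as exp(−t/τ) with τ = M/F = 1.498/0.04295 = 34.88 yr.
exp(−t/τ) = 0.28 ⇒ t = −τ ln(0.28) = 34.88 × 1.273 = 44.40 yr.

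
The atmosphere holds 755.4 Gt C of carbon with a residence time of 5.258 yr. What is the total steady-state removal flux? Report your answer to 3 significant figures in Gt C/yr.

144 Gt C/yr

F = M / τ = 755.4 / 5.258 = 143.7 Gt C/yr.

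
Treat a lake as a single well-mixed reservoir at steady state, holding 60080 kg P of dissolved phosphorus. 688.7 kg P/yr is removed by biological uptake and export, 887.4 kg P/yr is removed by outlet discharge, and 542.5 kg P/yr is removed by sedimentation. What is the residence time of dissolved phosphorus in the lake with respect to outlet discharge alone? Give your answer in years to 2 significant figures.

Residence time with respect to a single sink: τ = M / F_sink.
τ = 60080 / 887.4 = 67.70 yr.

68 yr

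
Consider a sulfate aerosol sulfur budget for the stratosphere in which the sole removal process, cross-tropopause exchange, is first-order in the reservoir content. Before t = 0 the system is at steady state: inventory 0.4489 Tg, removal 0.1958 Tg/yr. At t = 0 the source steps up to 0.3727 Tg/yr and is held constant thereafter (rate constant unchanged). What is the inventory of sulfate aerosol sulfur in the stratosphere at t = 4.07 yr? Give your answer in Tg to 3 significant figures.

The sink rate constant is k = F₀/M₀ = 0.1958/0.4489 = 0.4362 yr⁻¹.
Solving dM/dt = F₁ − kM with M(0) = M₀ gives M(t) = F₁/k + (M₀ − F₁/k)·e^(−kt).
F₁/k = 0.3727/0.4362 = 0.85447 Tg; kt = 0.4362 × 4.07 = 1.775, e^(−kt) = 0.1694.
M(4.07) = 0.85447 + (0.4489 − 0.85447) × 0.1694 = 0.85447 − 0.06872 = 0.78575 Tg.

0.786 Tg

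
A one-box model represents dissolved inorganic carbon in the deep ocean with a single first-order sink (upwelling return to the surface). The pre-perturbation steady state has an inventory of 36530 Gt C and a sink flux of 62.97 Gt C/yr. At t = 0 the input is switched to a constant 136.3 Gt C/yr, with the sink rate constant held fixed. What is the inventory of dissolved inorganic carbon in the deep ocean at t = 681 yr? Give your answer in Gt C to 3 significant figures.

65900 Gt C

Residence time τ = M₀/F₀ = 580.1 yr. The eventual steady state is M_∞ = M₀·(F₁/F₀) = 36530 × 136.3/62.97 = 79070 Gt C.
The anomaly ΔM(t) = M(t) − M_∞ decays as ΔM₀·e^(−t/τ) with ΔM₀ = 36530 − 79070 = −42540 Gt C.
At t = 681 yr, e^(−t/τ) = e^(−1.174) = 0.3092, so ΔM = −13150 Gt C and M = 79070 − 13150 = 65918 Gt C.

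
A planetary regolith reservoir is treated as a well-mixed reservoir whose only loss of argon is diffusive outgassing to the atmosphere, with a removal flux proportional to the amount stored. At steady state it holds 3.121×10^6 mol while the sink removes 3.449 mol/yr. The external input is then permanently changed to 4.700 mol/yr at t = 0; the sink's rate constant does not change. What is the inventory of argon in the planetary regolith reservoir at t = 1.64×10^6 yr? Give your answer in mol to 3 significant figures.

4.07×10^6 mol

The sink rate constant is k = F₀/M₀ = 3.449/3.121×10^6 = 1.105×10^-6 yr⁻¹.
Solving dM/dt = F₁ − kM with M(0) = M₀ gives M(t) = F₁/k + (M₀ − F₁/k)·e^(−kt).
F₁/k = 4.700/1.105×10^-6 = 4.2530×10^6 mol; kt = 1.105×10^-6 × 1.64×10^6 = 1.812, e^(−kt) = 0.1633.
M(1.64×10^6) = 4.2530×10^6 + (3.121×10^6 − 4.2530×10^6) × 0.1633 = 4.2530×10^6 − 184800 = 4.0682×10^6 mol.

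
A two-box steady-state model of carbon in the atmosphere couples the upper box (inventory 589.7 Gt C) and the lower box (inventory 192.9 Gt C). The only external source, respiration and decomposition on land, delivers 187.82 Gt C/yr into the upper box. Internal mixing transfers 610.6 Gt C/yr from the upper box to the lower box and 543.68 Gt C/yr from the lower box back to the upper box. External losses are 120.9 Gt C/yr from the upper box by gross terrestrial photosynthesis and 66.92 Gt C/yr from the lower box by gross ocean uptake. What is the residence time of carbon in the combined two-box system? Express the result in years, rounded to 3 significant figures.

Residence time in the combined system uses the total inventory and the total *external* removal — internal exchanges between the two boxes cancel.
M_total = 589.7 + 192.9 = 782.60 Gt C.
ΣF_external_out = 120.9 + 66.92 = 187.82 Gt C/yr.
τ = M_total / ΣF_ext = 782.60 / 187.82 = 4.167 yr.

4.17 yr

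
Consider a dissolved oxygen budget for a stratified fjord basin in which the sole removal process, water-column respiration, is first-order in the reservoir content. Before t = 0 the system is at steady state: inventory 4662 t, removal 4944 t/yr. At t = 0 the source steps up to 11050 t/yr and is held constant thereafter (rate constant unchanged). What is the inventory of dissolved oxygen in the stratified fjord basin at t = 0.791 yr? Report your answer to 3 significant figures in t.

The sink rate constant is k = F₀/M₀ = 4944/4662 = 1.060 yr⁻¹.
Solving dM/dt = F₁ − kM with M(0) = M₀ gives M(t) = F₁/k + (M₀ − F₁/k)·e^(−kt).
F₁/k = 11050/1.060 = 10420 t; kt = 1.060 × 0.791 = 0.8388, e^(−kt) = 0.4322.
M(0.791) = 10420 + (4662 − 10420) × 0.4322 = 10420 − 2489 = 7931.2 t.

7930 t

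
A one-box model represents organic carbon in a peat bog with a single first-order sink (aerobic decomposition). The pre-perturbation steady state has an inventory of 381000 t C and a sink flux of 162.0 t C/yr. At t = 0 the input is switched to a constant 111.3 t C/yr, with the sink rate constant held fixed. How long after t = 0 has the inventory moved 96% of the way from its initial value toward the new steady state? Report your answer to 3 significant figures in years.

τ = M₀/F₀ = 381000/162.0 = 2352 yr.
The remaining gap fraction is e^(−t/τ); 96% covered ⇒ e^(−t/τ) = 0.0400.
t = −τ ln(0.0400) = 2352 × 3.219 = 7570 yr.

7570 yr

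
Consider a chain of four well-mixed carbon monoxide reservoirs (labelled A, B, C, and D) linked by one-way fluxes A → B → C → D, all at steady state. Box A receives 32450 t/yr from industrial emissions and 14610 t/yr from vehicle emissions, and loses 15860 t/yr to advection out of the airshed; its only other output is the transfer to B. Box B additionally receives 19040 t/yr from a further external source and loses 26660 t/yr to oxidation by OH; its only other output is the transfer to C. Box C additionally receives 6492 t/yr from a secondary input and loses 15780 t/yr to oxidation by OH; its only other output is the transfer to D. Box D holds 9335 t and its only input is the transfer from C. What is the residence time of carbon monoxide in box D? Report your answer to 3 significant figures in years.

0.653 yr

Box A: F(A→B) = (32450 + 14610) − 15860 = 31200 t/yr.
Box B: F(B→C) = (31200 + 19040) − 26660 = 23580 t/yr.
Box C: F(C→D) = (23580 + 6492) − 15780 = 14292 t/yr.
Box D throughput = its input = 14292 t/yr; τ = 9335 / 14292 = 0.6532 yr.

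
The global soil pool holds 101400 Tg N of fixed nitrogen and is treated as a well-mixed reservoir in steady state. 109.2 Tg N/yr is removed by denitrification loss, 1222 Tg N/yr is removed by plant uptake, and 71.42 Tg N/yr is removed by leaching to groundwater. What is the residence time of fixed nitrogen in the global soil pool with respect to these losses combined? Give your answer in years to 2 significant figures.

72 yr

Total removal = 109.2 + 1222 + 71.42 = 1402.6 Tg N/yr.
τ = M / ΣF_out = 101400 / 1402.6 = 72.29 yr.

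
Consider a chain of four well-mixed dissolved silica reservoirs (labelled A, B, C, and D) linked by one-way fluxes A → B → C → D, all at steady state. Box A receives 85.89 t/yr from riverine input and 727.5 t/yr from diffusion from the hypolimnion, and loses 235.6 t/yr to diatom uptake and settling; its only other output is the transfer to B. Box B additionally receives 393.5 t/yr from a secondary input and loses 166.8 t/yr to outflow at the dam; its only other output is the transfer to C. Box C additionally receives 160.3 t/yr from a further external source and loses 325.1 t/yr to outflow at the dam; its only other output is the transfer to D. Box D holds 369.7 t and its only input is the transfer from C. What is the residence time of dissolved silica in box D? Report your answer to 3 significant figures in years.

Box A: F(A→B) = (85.89 + 727.5) − 235.6 = 577.79 t/yr.
Box B: F(B→C) = (577.79 + 393.5) − 166.8 = 804.49 t/yr.
Box C: F(C→D) = (804.49 + 160.3) − 325.1 = 639.69 t/yr.
Box D throughput = its input = 639.69 t/yr; τ = 369.7 / 639.69 = 0.5779 yr.

0.578 yr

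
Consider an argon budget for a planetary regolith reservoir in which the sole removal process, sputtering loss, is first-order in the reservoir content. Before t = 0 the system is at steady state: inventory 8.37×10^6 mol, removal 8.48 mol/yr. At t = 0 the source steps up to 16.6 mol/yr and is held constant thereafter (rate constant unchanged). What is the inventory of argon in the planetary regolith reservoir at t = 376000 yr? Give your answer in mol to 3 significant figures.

Residence time τ = M₀/F₀ = 987000 yr. The eventual steady state is M_∞ = M₀·(F₁/F₀) = 8.37×10^6 × 16.6/8.48 = 1.6385×10^7 mol.
The anomaly ΔM(t) = M(t) − M_∞ decays as ΔM₀·e^(−t/τ) with ΔM₀ = 8.37×10^6 − 1.6385×10^7 = −8.015×10^6 mol.
At t = 376000 yr, e^(−t/τ) = e^(−0.3809) = 0.6832, so ΔM = −5.476×10^6 mol and M = 1.6385×10^7 − 5.476×10^6 = 1.0909×10^7 mol.

1.09×10^7 mol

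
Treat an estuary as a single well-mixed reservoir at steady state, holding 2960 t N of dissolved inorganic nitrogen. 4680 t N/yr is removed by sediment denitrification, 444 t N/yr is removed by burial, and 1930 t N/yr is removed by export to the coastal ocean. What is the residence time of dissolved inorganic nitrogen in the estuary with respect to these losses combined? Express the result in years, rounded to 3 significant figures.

0.420 yr

Total removal = 4680 + 444.0 + 1930 = 7054.0 t N/yr.
τ = M / ΣF_out = 2960 / 7054.0 = 0.4196 yr.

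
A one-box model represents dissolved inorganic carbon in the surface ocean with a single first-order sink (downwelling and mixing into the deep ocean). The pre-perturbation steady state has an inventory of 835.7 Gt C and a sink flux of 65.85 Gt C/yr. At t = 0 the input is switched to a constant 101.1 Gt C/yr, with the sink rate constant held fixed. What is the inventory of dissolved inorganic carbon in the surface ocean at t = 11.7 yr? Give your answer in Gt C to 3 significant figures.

Residence time τ = M₀/F₀ = 12.69 yr. The eventual steady state is M_∞ = M₀·(F₁/F₀) = 835.7 × 101.1/65.85 = 1283.1 Gt C.
The anomaly ΔM(t) = M(t) − M_∞ decays as ΔM₀·e^(−t/τ) with ΔM₀ = 835.7 − 1283.1 = −447.4 Gt C.
At t = 11.7 yr, e^(−t/τ) = e^(−0.9219) = 0.3978, so ΔM = −177.9 Gt C and M = 1283.1 − 177.9 = 1105.1 Gt C.

1110 Gt C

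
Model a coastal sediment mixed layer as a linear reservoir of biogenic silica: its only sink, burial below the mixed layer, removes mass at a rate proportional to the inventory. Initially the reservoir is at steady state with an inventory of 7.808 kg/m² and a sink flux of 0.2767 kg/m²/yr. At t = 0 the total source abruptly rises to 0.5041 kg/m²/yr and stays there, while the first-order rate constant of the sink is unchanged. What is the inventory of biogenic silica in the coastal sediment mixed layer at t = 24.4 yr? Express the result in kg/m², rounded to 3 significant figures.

11.5 kg/m²

Residence time τ = M₀/F₀ = 28.22 yr. The eventual steady state is M_∞ = M₀·(F₁/F₀) = 7.808 × 0.5041/0.2767 = 14.225 kg/m².
The anomaly ΔM(t) = M(t) − M_∞ decays as ΔM₀·e^(−t/τ) with ΔM₀ = 7.808 − 14.225 = −6.417 kg/m².
At t = 24.4 yr, e^(−t/τ) = e^(−0.8647) = 0.4212, so ΔM = −2.703 kg/m² and M = 14.225 − 2.703 = 11.522 kg/m².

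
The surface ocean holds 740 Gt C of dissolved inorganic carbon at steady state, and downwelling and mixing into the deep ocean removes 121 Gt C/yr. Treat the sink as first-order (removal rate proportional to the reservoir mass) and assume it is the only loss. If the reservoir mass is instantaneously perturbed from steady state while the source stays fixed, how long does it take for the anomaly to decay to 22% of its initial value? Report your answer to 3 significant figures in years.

9.26 yr

For a linear reservoir the anomaly decays as exp(−t/τ) with τ = M/F = 740/121 = 6.116 yr.
exp(−t/τ) = 0.22 ⇒ t = −τ ln(0.22) = 6.116 × 1.514 = 9.260 yr.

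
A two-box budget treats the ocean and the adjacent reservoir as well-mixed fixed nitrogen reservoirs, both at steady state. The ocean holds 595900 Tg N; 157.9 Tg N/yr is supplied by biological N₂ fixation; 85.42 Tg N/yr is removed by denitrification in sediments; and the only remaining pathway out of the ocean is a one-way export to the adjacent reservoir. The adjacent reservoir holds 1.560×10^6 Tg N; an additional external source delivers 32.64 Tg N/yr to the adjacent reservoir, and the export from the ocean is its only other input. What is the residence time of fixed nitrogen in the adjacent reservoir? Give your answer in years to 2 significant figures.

15000 yr

Balance the ocean: ΣF_in = 157.90 Tg N/yr.
Export to the adjacent reservoir = ΣF_in − (85.42) = 72.480 Tg N/yr.
Total input to the adjacent reservoir = 72.480 + 32.64 = 105.12 Tg N/yr; at steady state this equals its total output.
τ = M / F = 1.560×10^6 / 105.12 = 14840 yr.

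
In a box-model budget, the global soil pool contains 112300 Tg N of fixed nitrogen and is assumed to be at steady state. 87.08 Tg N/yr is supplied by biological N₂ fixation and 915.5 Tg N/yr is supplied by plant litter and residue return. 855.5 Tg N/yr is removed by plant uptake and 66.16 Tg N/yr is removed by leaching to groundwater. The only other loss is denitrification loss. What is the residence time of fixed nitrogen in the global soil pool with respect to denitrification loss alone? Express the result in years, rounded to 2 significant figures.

1400 yr

At steady state ΣF_in = ΣF_out.
ΣF_in = 87.08 + 915.5 = 1002.6 Tg N/yr.
Denitrification loss flux = ΣF_in − (855.5 + 66.16) = 1002.6 − 921.7 = 80.92 Tg N/yr.
τ = M / F = 112300 / 80.92 = 1388 yr.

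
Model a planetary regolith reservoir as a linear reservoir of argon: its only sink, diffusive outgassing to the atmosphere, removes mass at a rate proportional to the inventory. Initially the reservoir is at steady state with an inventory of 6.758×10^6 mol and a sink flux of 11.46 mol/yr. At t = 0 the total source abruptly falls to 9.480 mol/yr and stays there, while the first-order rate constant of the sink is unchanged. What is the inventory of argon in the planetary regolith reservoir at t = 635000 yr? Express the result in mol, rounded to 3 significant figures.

5.99×10^6 mol

Residence time τ = M₀/F₀ = 589700 yr. The eventual steady state is M_∞ = M₀·(F₁/F₀) = 6.758×10^6 × 9.480/11.46 = 5.5904×10^6 mol.
The anomaly ΔM(t) = M(t) − M_∞ decays as ΔM₀·e^(−t/τ) with ΔM₀ = 6.758×10^6 − 5.5904×10^6 = 1.168×10^6 mol.
At t = 635000 yr, e^(−t/τ) = e^(−1.077) = 0.3407, so ΔM = 397800 mol and M = 5.5904×10^6 + 397800 = 5.9882×10^6 mol.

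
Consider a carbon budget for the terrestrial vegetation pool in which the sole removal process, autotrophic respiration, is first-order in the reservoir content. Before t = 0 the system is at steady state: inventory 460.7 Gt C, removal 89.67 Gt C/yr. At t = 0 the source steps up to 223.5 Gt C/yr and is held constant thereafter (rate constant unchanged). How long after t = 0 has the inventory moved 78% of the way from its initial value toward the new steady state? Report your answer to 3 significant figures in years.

τ = M₀/F₀ = 460.7/89.67 = 5.138 yr.
The remaining gap fraction is e^(−t/τ); 78% covered ⇒ e^(−t/τ) = 0.220.
t = −τ ln(0.220) = 5.138 × 1.514 = 7.779 yr.

7.78 yr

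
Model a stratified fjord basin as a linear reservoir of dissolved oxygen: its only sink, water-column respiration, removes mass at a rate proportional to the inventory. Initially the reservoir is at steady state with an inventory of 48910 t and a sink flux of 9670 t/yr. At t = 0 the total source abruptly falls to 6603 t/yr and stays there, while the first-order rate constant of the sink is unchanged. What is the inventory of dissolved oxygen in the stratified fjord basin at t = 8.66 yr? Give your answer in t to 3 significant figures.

36200 t

The sink rate constant is k = F₀/M₀ = 9670/48910 = 0.1977 yr⁻¹.
Solving dM/dt = F₁ − kM with M(0) = M₀ gives M(t) = F₁/k + (M₀ − F₁/k)·e^(−kt).
F₁/k = 6603/0.1977 = 33397 t; kt = 0.1977 × 8.66 = 1.712, e^(−kt) = 0.1805.
M(8.66) = 33397 + (48910 − 33397) × 0.1805 = 33397 + 2800 = 36197 t.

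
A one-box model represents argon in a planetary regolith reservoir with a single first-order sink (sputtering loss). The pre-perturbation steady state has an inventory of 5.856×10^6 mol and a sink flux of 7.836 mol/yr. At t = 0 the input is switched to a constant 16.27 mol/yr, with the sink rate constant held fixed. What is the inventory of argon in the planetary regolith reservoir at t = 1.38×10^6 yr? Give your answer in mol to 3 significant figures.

The sink rate constant is k = F₀/M₀ = 7.836/5.856×10^6 = 1.338×10^-6 yr⁻¹.
Solving dM/dt = F₁ − kM with M(0) = M₀ gives M(t) = F₁/k + (M₀ − F₁/k)·e^(−kt).
F₁/k = 16.27/1.338×10^-6 = 1.2159×10^7 mol; kt = 1.338×10^-6 × 1.38×10^6 = 1.847, e^(−kt) = 0.1578.
M(1.38×10^6) = 1.2159×10^7 + (5.856×10^6 − 1.2159×10^7) × 0.1578 = 1.2159×10^7 − 994400 = 1.1164×10^7 mol.

1.12×10^7 mol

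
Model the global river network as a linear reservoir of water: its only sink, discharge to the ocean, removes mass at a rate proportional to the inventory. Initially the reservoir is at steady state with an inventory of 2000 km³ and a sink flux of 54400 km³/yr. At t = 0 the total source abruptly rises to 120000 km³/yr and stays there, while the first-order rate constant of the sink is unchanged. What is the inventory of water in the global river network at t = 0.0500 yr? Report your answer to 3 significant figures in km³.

3790 km³

The sink rate constant is k = F₀/M₀ = 54400/2000 = 27.20 yr⁻¹.
Solving dM/dt = F₁ − kM with M(0) = M₀ gives M(t) = F₁/k + (M₀ − F₁/k)·e^(−kt).
F₁/k = 120000/27.20 = 4411.8 km³; kt = 27.20 × 0.0500 = 1.360, e^(−kt) = 0.2567.
M(0.0500) = 4411.8 + (2000 − 4411.8) × 0.2567 = 4411.8 − 619.0 = 3792.8 km³.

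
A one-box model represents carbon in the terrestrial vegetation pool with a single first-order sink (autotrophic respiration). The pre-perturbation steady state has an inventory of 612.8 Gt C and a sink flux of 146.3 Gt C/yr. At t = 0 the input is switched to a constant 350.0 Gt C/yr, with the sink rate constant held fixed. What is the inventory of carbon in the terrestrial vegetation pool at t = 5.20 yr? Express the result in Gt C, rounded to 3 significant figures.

1220 Gt C

The sink rate constant is k = F₀/M₀ = 146.3/612.8 = 0.2387 yr⁻¹.
Solving dM/dt = F₁ − kM with M(0) = M₀ gives M(t) = F₁/k + (M₀ − F₁/k)·e^(−kt).
F₁/k = 350.0/0.2387 = 1466.0 Gt C; kt = 0.2387 × 5.20 = 1.241, e^(−kt) = 0.2890.
M(5.20) = 1466.0 + (612.8 − 1466.0) × 0.2890 = 1466.0 − 246.6 = 1219.5 Gt C.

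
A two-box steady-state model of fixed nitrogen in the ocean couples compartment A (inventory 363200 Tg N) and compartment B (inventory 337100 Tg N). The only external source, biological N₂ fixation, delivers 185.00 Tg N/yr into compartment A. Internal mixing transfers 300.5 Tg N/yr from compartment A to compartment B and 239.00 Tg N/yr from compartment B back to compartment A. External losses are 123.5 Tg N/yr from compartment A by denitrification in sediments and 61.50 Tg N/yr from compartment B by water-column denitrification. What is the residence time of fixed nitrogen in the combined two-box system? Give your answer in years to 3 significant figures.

3790 yr

Residence time in the combined system uses the total inventory and the total *external* removal — internal exchanges between the two boxes cancel.
M_total = 363200 + 337100 = 700300 Tg N.
ΣF_external_out = 123.5 + 61.50 = 185.00 Tg N/yr.
τ = M_total / ΣF_ext = 700300 / 185.00 = 3785 yr.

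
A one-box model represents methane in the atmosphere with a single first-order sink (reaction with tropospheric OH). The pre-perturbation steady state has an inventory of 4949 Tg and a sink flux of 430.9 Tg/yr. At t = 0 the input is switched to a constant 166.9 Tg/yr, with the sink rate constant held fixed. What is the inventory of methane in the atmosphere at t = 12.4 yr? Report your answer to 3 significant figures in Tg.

2950 Tg

Residence time τ = M₀/F₀ = 11.49 yr. The eventual steady state is M_∞ = M₀·(F₁/F₀) = 4949 × 166.9/430.9 = 1916.9 Tg.
The anomaly ΔM(t) = M(t) − M_∞ decays as ΔM₀·e^(−t/τ) with ΔM₀ = 4949 − 1916.9 = 3032 Tg.
At t = 12.4 yr, e^(−t/τ) = e^(−1.080) = 0.3397, so ΔM = 1030 Tg and M = 1916.9 + 1030 = 2946.9 Tg.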